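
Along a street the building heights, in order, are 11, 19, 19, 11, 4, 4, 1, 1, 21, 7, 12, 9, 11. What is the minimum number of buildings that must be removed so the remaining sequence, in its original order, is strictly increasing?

Fewest deletions = n − (longest strictly increasing subsequence).
Patience tails:
11 → extends → [11]
19 → extends → [11, 19]
19 → already a tail → [11, 19]
11 → already a tail → [11, 19]
4 → replaces 11 → [4, 19]
4 → already a tail → [4, 19]
1 → replaces 4 → [1, 19]
1 → already a tail → [1, 19]
21 → extends → [1, 19, 21]
7 → replaces 19 → [1, 7, 21]
12 → replaces 21 → [1, 7, 12]
9 → replaces 12 → [1, 7, 9]
11 → extends → [1, 7, 9, 11]
Longest strictly increasing subsequence has length 4, so deletions = 13 − 4 = 9.

9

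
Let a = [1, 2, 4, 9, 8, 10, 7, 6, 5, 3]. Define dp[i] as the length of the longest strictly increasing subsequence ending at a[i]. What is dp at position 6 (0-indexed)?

dp[i] = 1 + max{dp[j] : j<i, a[j]<a[i]} (or 1 if no such j):
i:      0  1  2  3  4  5  6  7  8  9
a[i]:   1  2  4  9  8 10  7  6  5  3
dp:     1  2  3  4  4  5  4  4  4  3
At index 6 the value is 4.

4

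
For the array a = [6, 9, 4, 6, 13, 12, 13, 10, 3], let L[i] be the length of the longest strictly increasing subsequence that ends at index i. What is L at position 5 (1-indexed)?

3

dp[i] = 1 + max{dp[j] : j<i, a[j]<a[i]} (or 1 if no such j):
i:      1  2  3  4  5  6  7  8  9
a[i]:   6  9  4  6 13 12 13 10  3
dp:     1  2  1  2  3  3  4  3  1
At index 5 the value is 3.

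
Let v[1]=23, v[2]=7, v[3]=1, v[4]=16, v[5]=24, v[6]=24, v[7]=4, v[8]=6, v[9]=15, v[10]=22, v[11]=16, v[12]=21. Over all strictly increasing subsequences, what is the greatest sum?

63

Let S[i] be the best sum of a strictly increasing subsequence ending at i:
i:      1  2  3  4  5  6  7  8  9 10 11 12
v[i]:  23  7  1 16 24 24  4  6 15 22 16 21
S:     23  7  1 23 47 47  5 11 26 48 42 63
Maximum is 63 (e.g. 1 + 4 + 6 + 15 + 16 + 21).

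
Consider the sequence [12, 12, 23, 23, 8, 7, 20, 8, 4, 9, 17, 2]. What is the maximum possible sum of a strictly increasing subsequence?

41

Let S[i] be the best sum of a strictly increasing subsequence ending at i:
i:      1  2  3  4  5  6  7  8  9 10 11 12
a[i]:  12 12 23 23  8  7 20  8  4  9 17  2
S:     12 12 35 35  8  7 32 15  4 24 41  2
Maximum is 41 (e.g. 7 + 8 + 9 + 17).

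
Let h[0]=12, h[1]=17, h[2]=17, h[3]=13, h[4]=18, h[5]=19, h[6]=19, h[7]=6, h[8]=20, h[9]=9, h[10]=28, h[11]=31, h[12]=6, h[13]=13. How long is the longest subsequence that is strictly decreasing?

Let dp[i] be the longest strictly decreasing subsequence ending at i:
i:      0  1  2  3  4  5  6  7  8  9 10 11 12 13
h[i]:  12 17 17 13 18 19 19  6 20  9 28 31  6 13
dp:     1  1  1  2  1  1  1  3  1  3  1  1  4  2
Maximum is 4.

4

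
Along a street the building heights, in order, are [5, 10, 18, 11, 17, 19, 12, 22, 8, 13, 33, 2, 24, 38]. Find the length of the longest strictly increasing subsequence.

8

Track the smallest tail for each achievable length (strict):
5 → extends → [5]
10 → extends → [5, 10]
18 → extends → [5, 10, 18]
11 → replaces 18 → [5, 10, 11]
17 → extends → [5, 10, 11, 17]
19 → extends → [5, 10, 11, 17, 19]
12 → replaces 17 → [5, 10, 11, 12, 19]
22 → extends → [5, 10, 11, 12, 19, 22]
8 → replaces 10 → [5, 8, 11, 12, 19, 22]
13 → replaces 19 → [5, 8, 11, 12, 13, 22]
33 → extends → [5, 8, 11, 12, 13, 22, 33]
2 → replaces 5 → [2, 8, 11, 12, 13, 22, 33]
24 → replaces 33 → [2, 8, 11, 12, 13, 22, 24]
38 → extends → [2, 8, 11, 12, 13, 22, 24, 38]
Eight tails, so the longest strictly increasing subsequence has length 8 (e.g. 5, 10, 11, 17, 19, 22, 33, 38).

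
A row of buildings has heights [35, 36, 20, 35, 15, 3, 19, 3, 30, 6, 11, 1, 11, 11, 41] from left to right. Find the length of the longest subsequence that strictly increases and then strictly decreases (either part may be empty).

inc[i] = longest strictly increasing subsequence ending at i; dec[i] = longest strictly decreasing subsequence starting at i:
i:      1  2  3  4  5  6  7  8  9 10 11 12 13 14 15
a[i]:  35 36 20 35 15  3 19  3 30  6 11  1 11 11 41
inc:    1  2  1  2  1  1  2  1  3  2  3  1  3  3  4
dec:    5  5  4  4  3  2  3  2  3  2  2  1  1  1  1
Best peak at i=2 (value 36): inc=2, dec=5, length 2+5−1 = 6.

6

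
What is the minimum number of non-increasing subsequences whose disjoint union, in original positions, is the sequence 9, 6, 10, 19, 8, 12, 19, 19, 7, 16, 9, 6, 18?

5

Place each on the leftmost legal pile:
9 → new pile 1 (tops now [9])
6 → pile 1 (tops now [6])
10 → new pile 2 (tops now [6, 10])
19 → new pile 3 (tops now [6, 10, 19])
8 → pile 2 (tops now [6, 8, 19])
12 → pile 3 (tops now [6, 8, 12])
19 → new pile 4 (tops now [6, 8, 12, 19])
19 → pile 4 (tops now [6, 8, 12, 19])
7 → pile 2 (tops now [6, 7, 12, 19])
16 → pile 4 (tops now [6, 7, 12, 16])
9 → pile 3 (tops now [6, 7, 9, 16])
6 → pile 1 (tops now [6, 7, 9, 16])
18 → new pile 5 (tops now [6, 7, 9, 16, 18])
Five piles.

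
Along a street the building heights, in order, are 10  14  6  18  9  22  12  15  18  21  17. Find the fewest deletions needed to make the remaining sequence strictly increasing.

Fewest deletions = n − (longest strictly increasing subsequence).
Patience tails:
10 → extends → [10]
14 → extends → [10, 14]
6 → replaces 10 → [6, 14]
18 → extends → [6, 14, 18]
9 → replaces 14 → [6, 9, 18]
22 → extends → [6, 9, 18, 22]
12 → replaces 18 → [6, 9, 12, 22]
15 → replaces 22 → [6, 9, 12, 15]
18 → extends → [6, 9, 12, 15, 18]
21 → extends → [6, 9, 12, 15, 18, 21]
17 → replaces 18 → [6, 9, 12, 15, 17, 21]
Longest strictly increasing subsequence has length 6, so deletions = 11 − 6 = 5.

5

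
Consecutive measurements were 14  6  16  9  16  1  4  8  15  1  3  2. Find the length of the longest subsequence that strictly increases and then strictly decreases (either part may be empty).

6

inc[i] = longest strictly increasing subsequence ending at i; dec[i] = longest strictly decreasing subsequence starting at i:
i:      1  2  3  4  5  6  7  8  9 10 11 12
a[i]:  14  6 16  9 16  1  4  8 15  1  3  2
inc:    1  1  2  2  3  1  2  3  4  1  2  2
dec:    5  4  5  4  4  1  3  3  3  1  2  1
Best peak at i=3 (value 16): inc=2, dec=5, length 2+5−1 = 6.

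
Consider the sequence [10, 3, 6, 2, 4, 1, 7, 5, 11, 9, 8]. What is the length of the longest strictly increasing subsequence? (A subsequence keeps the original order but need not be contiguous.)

4

Track the smallest tail for each achievable length (strict):
10 → extends → [10]
3 → replaces 10 → [3]
6 → extends → [3, 6]
2 → replaces 3 → [2, 6]
4 → replaces 6 → [2, 4]
1 → replaces 2 → [1, 4]
7 → extends → [1, 4, 7]
5 → replaces 7 → [1, 4, 5]
11 → extends → [1, 4, 5, 11]
9 → replaces 11 → [1, 4, 5, 9]
8 → replaces 9 → [1, 4, 5, 8]
Four tails, so the longest strictly increasing subsequence has length 4 (e.g. 3, 6, 7, 11).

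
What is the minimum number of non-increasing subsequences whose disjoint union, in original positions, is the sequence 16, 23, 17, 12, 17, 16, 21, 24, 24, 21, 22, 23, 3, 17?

5

Place each on the leftmost legal pile:
16 → new pile 1 (tops now [16])
23 → new pile 2 (tops now [16, 23])
17 → pile 2 (tops now [16, 17])
12 → pile 1 (tops now [12, 17])
17 → pile 2 (tops now [12, 17])
16 → pile 2 (tops now [12, 16])
21 → new pile 3 (tops now [12, 16, 21])
24 → new pile 4 (tops now [12, 16, 21, 24])
24 → pile 4 (tops now [12, 16, 21, 24])
21 → pile 3 (tops now [12, 16, 21, 24])
22 → pile 4 (tops now [12, 16, 21, 22])
23 → new pile 5 (tops now [12, 16, 21, 22, 23])
3 → pile 1 (tops now [3, 16, 21, 22, 23])
17 → pile 3 (tops now [3, 16, 17, 22, 23])
Five piles.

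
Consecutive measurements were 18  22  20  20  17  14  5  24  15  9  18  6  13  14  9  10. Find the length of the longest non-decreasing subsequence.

4

Let dp[i] be the length of the longest such subsequence ending at index i:
i:      1  2  3  4  5  6  7  8  9 10 11 12 13 14 15 16
a[i]:  18 22 20 20 17 14  5 24 15  9 18  6 13 14  9 10
dp:     1  2  2  3  1  1  1  4  2  2  3  2  3  4  3  4
Maximum dp value is 4.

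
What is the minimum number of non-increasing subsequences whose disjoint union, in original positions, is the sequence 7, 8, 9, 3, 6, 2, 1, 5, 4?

3

The minimum number of non-increasing subsequences covering a sequence equals the length of its longest strictly increasing subsequence.
LIS length is 3 (e.g. 7, 8, 9), so 3 piles are needed.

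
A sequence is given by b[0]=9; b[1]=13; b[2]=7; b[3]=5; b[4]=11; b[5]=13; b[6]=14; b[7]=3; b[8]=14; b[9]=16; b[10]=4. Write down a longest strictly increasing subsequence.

9, 11, 13, 14, 16

Patience tails give the LIS length; then backtrack through the dp parents:
9 → extends → [9]
13 → extends → [9, 13]
7 → replaces 9 → [7, 13]
5 → replaces 7 → [5, 13]
11 → replaces 13 → [5, 11]
13 → extends → [5, 11, 13]
14 → extends → [5, 11, 13, 14]
3 → replaces 5 → [3, 11, 13, 14]
14 → already a tail → [3, 11, 13, 14]
16 → extends → [3, 11, 13, 14, 16]
4 → replaces 11 → [3, 4, 13, 14, 16]
Length 5; one witness is 9, 11, 13, 14, 16.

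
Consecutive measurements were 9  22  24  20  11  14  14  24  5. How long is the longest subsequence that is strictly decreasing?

4

Negate each value so 'decreasing' becomes 'increasing', then run patience tails on the negated sequence:
-9 → extends → [-9]
-22 → replaces -9 → [-22]
-24 → replaces -22 → [-24]
-20 → extends → [-24, -20]
-11 → extends → [-24, -20, -11]
-14 → replaces -11 → [-24, -20, -14]
-14 → already a tail → [-24, -20, -14]
-24 → already a tail → [-24, -20, -14]
-5 → extends → [-24, -20, -14, -5]
Four tails, so the longest strictly decreasing subsequence of the original has length 4.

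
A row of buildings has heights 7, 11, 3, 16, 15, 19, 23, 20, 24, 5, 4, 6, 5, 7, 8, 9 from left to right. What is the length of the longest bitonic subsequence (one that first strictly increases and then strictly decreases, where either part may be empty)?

8

inc[i] = longest strictly increasing subsequence ending at i; dec[i] = longest strictly decreasing subsequence starting at i:
i:      1  2  3  4  5  6  7  8  9 10 11 12 13 14 15 16
a[i]:   7 11  3 16 15 19 23 20 24  5  4  6  5  7  8  9
inc:    1  2  1  3  3  4  5  5  6  2  2  3  3  4  5  6
dec:    3  3  1  4  3  3  4  3  3  2  1  2  1  1  1  1
Best peak at i=7 (value 23): inc=5, dec=4, length 5+4−1 = 8.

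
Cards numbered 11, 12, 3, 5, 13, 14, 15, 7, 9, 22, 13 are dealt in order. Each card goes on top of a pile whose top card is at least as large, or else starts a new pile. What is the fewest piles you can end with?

6

Place each on the leftmost legal pile:
11 → new pile 1 (tops now [11])
12 → new pile 2 (tops now [11, 12])
3 → pile 1 (tops now [3, 12])
5 → pile 2 (tops now [3, 5])
13 → new pile 3 (tops now [3, 5, 13])
14 → new pile 4 (tops now [3, 5, 13, 14])
15 → new pile 5 (tops now [3, 5, 13, 14, 15])
7 → pile 3 (tops now [3, 5, 7, 14, 15])
9 → pile 4 (tops now [3, 5, 7, 9, 15])
22 → new pile 6 (tops now [3, 5, 7, 9, 15, 22])
13 → pile 5 (tops now [3, 5, 7, 9, 13, 22])
Six piles.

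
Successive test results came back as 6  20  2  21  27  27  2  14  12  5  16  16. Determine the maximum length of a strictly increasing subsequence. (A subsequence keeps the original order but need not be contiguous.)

4

Track the smallest tail for each achievable length (strict):
6 → extends → [6]
20 → extends → [6, 20]
2 → replaces 6 → [2, 20]
21 → extends → [2, 20, 21]
27 → extends → [2, 20, 21, 27]
27 → already a tail → [2, 20, 21, 27]
2 → already a tail → [2, 20, 21, 27]
14 → replaces 20 → [2, 14, 21, 27]
12 → replaces 14 → [2, 12, 21, 27]
5 → replaces 12 → [2, 5, 21, 27]
16 → replaces 21 → [2, 5, 16, 27]
16 → already a tail → [2, 5, 16, 27]
Four tails, so the longest strictly increasing subsequence has length 4 (e.g. 6, 20, 21, 27).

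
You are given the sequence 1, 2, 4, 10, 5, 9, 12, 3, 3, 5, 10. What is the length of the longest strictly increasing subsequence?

6

Let dp[i] be the length of the longest such subsequence ending at index i:
i:      1  2  3  4  5  6  7  8  9 10 11
a[i]:   1  2  4 10  5  9 12  3  3  5 10
dp:     1  2  3  4  4  5  6  3  3  4  6
Maximum dp value is 6.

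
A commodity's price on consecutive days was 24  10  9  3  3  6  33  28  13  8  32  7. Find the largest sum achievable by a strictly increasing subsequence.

Let S[i] be the best sum of a strictly increasing subsequence ending at i:
i:      1  2  3  4  5  6  7  8  9 10 11 12
a[i]:  24 10  9  3  3  6 33 28 13  8 32  7
S:     24 10  9  3  3  9 57 52 23 17 84 16
Maximum is 84 (e.g. 24 + 28 + 32).

84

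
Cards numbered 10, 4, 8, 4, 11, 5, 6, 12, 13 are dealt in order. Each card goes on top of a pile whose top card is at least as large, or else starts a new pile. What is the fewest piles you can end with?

Place each on the leftmost legal pile:
10 → new pile 1 (tops now [10])
4 → pile 1 (tops now [4])
8 → new pile 2 (tops now [4, 8])
4 → pile 1 (tops now [4, 8])
11 → new pile 3 (tops now [4, 8, 11])
5 → pile 2 (tops now [4, 5, 11])
6 → pile 3 (tops now [4, 5, 6])
12 → new pile 4 (tops now [4, 5, 6, 12])
13 → new pile 5 (tops now [4, 5, 6, 12, 13])
Five piles.

5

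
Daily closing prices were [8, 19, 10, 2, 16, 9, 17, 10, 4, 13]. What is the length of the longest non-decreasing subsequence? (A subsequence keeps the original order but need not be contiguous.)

4

Track the smallest tail for each achievable length (allowing ties):
8 → extends → [8]
19 → extends → [8, 19]
10 → replaces 19 → [8, 10]
2 → replaces 8 → [2, 10]
16 → extends → [2, 10, 16]
9 → replaces 10 → [2, 9, 16]
17 → extends → [2, 9, 16, 17]
10 → replaces 16 → [2, 9, 10, 17]
4 → replaces 9 → [2, 4, 10, 17]
13 → replaces 17 → [2, 4, 10, 13]
Four tails, so the longest non-decreasing subsequence has length 4 (e.g. 8, 10, 16, 17).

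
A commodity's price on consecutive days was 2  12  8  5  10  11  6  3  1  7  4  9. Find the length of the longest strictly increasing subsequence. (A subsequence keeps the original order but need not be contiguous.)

5

Let dp[i] be the length of the longest such subsequence ending at index i:
i:      1  2  3  4  5  6  7  8  9 10 11 12
a[i]:   2 12  8  5 10 11  6  3  1  7  4  9
dp:     1  2  2  2  3  4  3  2  1  4  3  5
Maximum dp value is 5.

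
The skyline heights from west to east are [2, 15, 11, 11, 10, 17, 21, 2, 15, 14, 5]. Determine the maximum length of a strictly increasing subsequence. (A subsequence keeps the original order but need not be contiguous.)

4

Let dp[i] be the length of the longest such subsequence ending at index i:
i:      1  2  3  4  5  6  7  8  9 10 11
a[i]:   2 15 11 11 10 17 21  2 15 14  5
dp:     1  2  2  2  2  3  4  1  3  3  2
Maximum dp value is 4.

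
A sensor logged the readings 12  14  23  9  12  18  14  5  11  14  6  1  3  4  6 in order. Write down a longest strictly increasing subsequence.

1, 3, 4, 6

Patience tails give the LIS length; then backtrack through the dp parents:
12 → extends → [12]
14 → extends → [12, 14]
23 → extends → [12, 14, 23]
9 → replaces 12 → [9, 14, 23]
12 → replaces 14 → [9, 12, 23]
18 → replaces 23 → [9, 12, 18]
14 → replaces 18 → [9, 12, 14]
5 → replaces 9 → [5, 12, 14]
11 → replaces 12 → [5, 11, 14]
14 → already a tail → [5, 11, 14]
6 → replaces 11 → [5, 6, 14]
1 → replaces 5 → [1, 6, 14]
3 → replaces 6 → [1, 3, 14]
4 → replaces 14 → [1, 3, 4]
6 → extends → [1, 3, 4, 6]
Length 4; one witness is 1, 3, 4, 6.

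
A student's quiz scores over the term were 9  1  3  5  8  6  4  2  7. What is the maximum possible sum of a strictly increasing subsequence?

Let S[i] be the best sum of a strictly increasing subsequence ending at i:
i:      1  2  3  4  5  6  7  8  9
a[i]:   9  1  3  5  8  6  4  2  7
S:      9  1  4  9 17 15  8  3 22
Maximum is 22 (e.g. 1 + 3 + 5 + 6 + 7).

22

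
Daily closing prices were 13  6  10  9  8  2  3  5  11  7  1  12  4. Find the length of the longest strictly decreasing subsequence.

Negate each value so 'decreasing' becomes 'increasing', then run patience tails on the negated sequence:
-13 → extends → [-13]
-6 → extends → [-13, -6]
-10 → replaces -6 → [-13, -10]
-9 → extends → [-13, -10, -9]
-8 → extends → [-13, -10, -9, -8]
-2 → extends → [-13, -10, -9, -8, -2]
-3 → replaces -2 → [-13, -10, -9, -8, -3]
-5 → replaces -3 → [-13, -10, -9, -8, -5]
-11 → replaces -10 → [-13, -11, -9, -8, -5]
-7 → replaces -5 → [-13, -11, -9, -8, -7]
-1 → extends → [-13, -11, -9, -8, -7, -1]
-12 → replaces -11 → [-13, -12, -9, -8, -7, -1]
-4 → replaces -1 → [-13, -12, -9, -8, -7, -4]
Six tails, so the longest strictly decreasing subsequence of the original has length 6.

6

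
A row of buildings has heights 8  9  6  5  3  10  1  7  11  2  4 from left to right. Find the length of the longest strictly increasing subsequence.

4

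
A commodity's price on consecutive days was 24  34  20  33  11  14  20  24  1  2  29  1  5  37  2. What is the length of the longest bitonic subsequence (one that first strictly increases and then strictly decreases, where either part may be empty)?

inc[i] = longest strictly increasing subsequence ending at i; dec[i] = longest strictly decreasing subsequence starting at i:
i:      1  2  3  4  5  6  7  8  9 10 11 12 13 14 15
a[i]:  24 34 20 33 11 14 20 24  1  2 29  1  5 37  2
inc:    1  2  1  2  1  2  3  4  1  2  5  1  3  6  2
dec:    5  5  4  4  3  3  3  3  1  2  3  1  2  2  1
Best peak at i=11 (value 29): inc=5, dec=3, length 5+3−1 = 7.

7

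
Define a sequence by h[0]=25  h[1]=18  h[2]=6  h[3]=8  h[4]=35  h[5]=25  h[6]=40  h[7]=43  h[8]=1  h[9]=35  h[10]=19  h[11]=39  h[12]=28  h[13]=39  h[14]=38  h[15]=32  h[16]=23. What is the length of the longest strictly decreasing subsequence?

Let dp[i] be the longest strictly decreasing subsequence ending at i:
i:      0  1  2  3  4  5  6  7  8  9 10 11 12 13 14 15 16
h[i]:  25 18  6  8 35 25 40 43  1 35 19 39 28 39 38 32 23
dp:     1  2  3  3  1  2  1  1  4  2  3  2  3  2  3  4  5
Maximum is 5.

5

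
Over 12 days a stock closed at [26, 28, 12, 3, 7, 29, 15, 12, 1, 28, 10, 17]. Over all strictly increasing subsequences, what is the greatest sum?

Let S[i] be the best sum of a strictly increasing subsequence ending at i:
i:      1  2  3  4  5  6  7  8  9 10 11 12
a[i]:  26 28 12  3  7 29 15 12  1 28 10 17
S:     26 54 12  3 10 83 27 22  1 55 20 44
Maximum is 83 (e.g. 26 + 28 + 29).

83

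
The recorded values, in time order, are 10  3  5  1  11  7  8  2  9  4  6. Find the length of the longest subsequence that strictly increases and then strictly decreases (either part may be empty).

6

inc[i] = longest strictly increasing subsequence ending at i; dec[i] = longest strictly decreasing subsequence starting at i:
i:      1  2  3  4  5  6  7  8  9 10 11
a[i]:  10  3  5  1 11  7  8  2  9  4  6
inc:    1  1  2  1  3  3  4  2  5  3  4
dec:    3  2  2  1  3  2  2  1  2  1  1
Best peak at i=9 (value 9): inc=5, dec=2, length 5+2−1 = 6.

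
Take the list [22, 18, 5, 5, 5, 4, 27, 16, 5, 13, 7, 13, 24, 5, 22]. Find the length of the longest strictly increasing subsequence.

5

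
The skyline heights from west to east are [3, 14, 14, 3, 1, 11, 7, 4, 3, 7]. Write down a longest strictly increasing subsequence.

3, 4, 7

Patience tails give the LIS length; then backtrack through the dp parents:
3 → extends → [3]
14 → extends → [3, 14]
14 → already a tail → [3, 14]
3 → already a tail → [3, 14]
1 → replaces 3 → [1, 14]
11 → replaces 14 → [1, 11]
7 → replaces 11 → [1, 7]
4 → replaces 7 → [1, 4]
3 → replaces 4 → [1, 3]
7 → extends → [1, 3, 7]
Length 3; one witness is 3, 4, 7.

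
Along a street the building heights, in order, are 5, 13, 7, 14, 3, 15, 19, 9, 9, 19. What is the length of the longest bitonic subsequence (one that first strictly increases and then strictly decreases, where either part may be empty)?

6

inc[i] = longest strictly increasing subsequence ending at i; dec[i] = longest strictly decreasing subsequence starting at i:
i:      1  2  3  4  5  6  7  8  9 10
a[i]:   5 13  7 14  3 15 19  9  9 19
inc:    1  2  2  3  1  4  5  3  3  5
dec:    2  3  2  2  1  2  2  1  1  1
Best peak at i=7 (value 19): inc=5, dec=2, length 5+2−1 = 6.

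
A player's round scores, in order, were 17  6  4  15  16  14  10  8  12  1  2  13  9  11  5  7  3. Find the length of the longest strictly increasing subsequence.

4

Track the smallest tail for each achievable length (strict):
17 → extends → [17]
6 → replaces 17 → [6]
4 → replaces 6 → [4]
15 → extends → [4, 15]
16 → extends → [4, 15, 16]
14 → replaces 15 → [4, 14, 16]
10 → replaces 14 → [4, 10, 16]
8 → replaces 10 → [4, 8, 16]
12 → replaces 16 → [4, 8, 12]
1 → replaces 4 → [1, 8, 12]
2 → replaces 8 → [1, 2, 12]
13 → extends → [1, 2, 12, 13]
9 → replaces 12 → [1, 2, 9, 13]
11 → replaces 13 → [1, 2, 9, 11]
5 → replaces 9 → [1, 2, 5, 11]
7 → replaces 11 → [1, 2, 5, 7]
3 → replaces 5 → [1, 2, 3, 7]
Four tails, so the longest strictly increasing subsequence has length 4 (e.g. 6, 10, 12, 13).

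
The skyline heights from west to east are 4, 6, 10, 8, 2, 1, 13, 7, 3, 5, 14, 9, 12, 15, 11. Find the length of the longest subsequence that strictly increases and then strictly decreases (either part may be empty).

7

inc[i] = longest strictly increasing subsequence ending at i; dec[i] = longest strictly decreasing subsequence starting at i:
i:      1  2  3  4  5  6  7  8  9 10 11 12 13 14 15
a[i]:   4  6 10  8  2  1 13  7  3  5 14  9 12 15 11
inc:    1  2  3  3  1  1  4  3  2  3  5  4  5  6  5
dec:    3  3  4  3  2  1  3  2  1  1  3  1  2  2  1
Best peak at i=11 (value 14): inc=5, dec=3, length 5+3−1 = 7.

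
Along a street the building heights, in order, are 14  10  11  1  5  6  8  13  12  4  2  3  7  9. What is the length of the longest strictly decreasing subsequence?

5

Negate each value so 'decreasing' becomes 'increasing', then run patience tails on the negated sequence:
-14 → extends → [-14]
-10 → extends → [-14, -10]
-11 → replaces -10 → [-14, -11]
-1 → extends → [-14, -11, -1]
-5 → replaces -1 → [-14, -11, -5]
-6 → replaces -5 → [-14, -11, -6]
-8 → replaces -6 → [-14, -11, -8]
-13 → replaces -11 → [-14, -13, -8]
-12 → replaces -8 → [-14, -13, -12]
-4 → extends → [-14, -13, -12, -4]
-2 → extends → [-14, -13, -12, -4, -2]
-3 → replaces -2 → [-14, -13, -12, -4, -3]
-7 → replaces -4 → [-14, -13, -12, -7, -3]
-9 → replaces -7 → [-14, -13, -12, -9, -3]
Five tails, so the longest strictly decreasing subsequence of the original has length 5.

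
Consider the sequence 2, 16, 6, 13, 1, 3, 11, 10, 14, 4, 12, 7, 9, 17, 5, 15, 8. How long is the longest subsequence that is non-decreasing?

6

Track the smallest tail for each achievable length (allowing ties):
2 → extends → [2]
16 → extends → [2, 16]
6 → replaces 16 → [2, 6]
13 → extends → [2, 6, 13]
1 → replaces 2 → [1, 6, 13]
3 → replaces 6 → [1, 3, 13]
11 → replaces 13 → [1, 3, 11]
10 → replaces 11 → [1, 3, 10]
14 → extends → [1, 3, 10, 14]
4 → replaces 10 → [1, 3, 4, 14]
12 → replaces 14 → [1, 3, 4, 12]
7 → replaces 12 → [1, 3, 4, 7]
9 → extends → [1, 3, 4, 7, 9]
17 → extends → [1, 3, 4, 7, 9, 17]
5 → replaces 7 → [1, 3, 4, 5, 9, 17]
15 → replaces 17 → [1, 3, 4, 5, 9, 15]
8 → replaces 9 → [1, 3, 4, 5, 8, 15]
Six tails, so the longest non-decreasing subsequence has length 6 (e.g. 2, 3, 4, 7, 9, 17).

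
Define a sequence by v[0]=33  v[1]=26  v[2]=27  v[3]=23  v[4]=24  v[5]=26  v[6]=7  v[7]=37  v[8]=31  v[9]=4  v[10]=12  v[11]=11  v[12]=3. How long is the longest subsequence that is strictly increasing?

Let dp[i] be the length of the longest such subsequence ending at index i:
i:      0  1  2  3  4  5  6  7  8  9 10 11 12
v[i]:  33 26 27 23 24 26  7 37 31  4 12 11  3
dp:     1  1  2  1  2  3  1  4  4  1  2  2  1
Maximum dp value is 4.

4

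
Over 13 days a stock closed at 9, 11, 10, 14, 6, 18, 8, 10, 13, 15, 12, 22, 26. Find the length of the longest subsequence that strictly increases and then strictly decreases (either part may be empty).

inc[i] = longest strictly increasing subsequence ending at i; dec[i] = longest strictly decreasing subsequence starting at i:
i:      1  2  3  4  5  6  7  8  9 10 11 12 13
a[i]:   9 11 10 14  6 18  8 10 13 15 12 22 26
inc:    1  2  2  3  1  4  2  3  4  5  4  6  7
dec:    2  3  2  3  1  3  1  1  2  2  1  1  1
Best peak at i=13 (value 26): inc=7, dec=1, length 7+1−1 = 7.

7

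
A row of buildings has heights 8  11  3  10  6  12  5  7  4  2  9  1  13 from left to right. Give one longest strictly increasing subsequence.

Patience tails give the LIS length; then backtrack through the dp parents:
8 → extends → [8]
11 → extends → [8, 11]
3 → replaces 8 → [3, 11]
10 → replaces 11 → [3, 10]
6 → replaces 10 → [3, 6]
12 → extends → [3, 6, 12]
5 → replaces 6 → [3, 5, 12]
7 → replaces 12 → [3, 5, 7]
4 → replaces 5 → [3, 4, 7]
2 → replaces 3 → [2, 4, 7]
9 → extends → [2, 4, 7, 9]
1 → replaces 2 → [1, 4, 7, 9]
13 → extends → [1, 4, 7, 9, 13]
Length 5; one witness is 3, 6, 7, 9, 13.

3, 6, 7, 9, 13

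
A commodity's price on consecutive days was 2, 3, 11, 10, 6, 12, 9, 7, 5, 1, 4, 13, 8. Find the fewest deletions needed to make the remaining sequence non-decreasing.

8

Fewest deletions = n − (longest non-decreasing subsequence).
i:      1  2  3  4  5  6  7  8  9 10 11 12 13
a[i]:   2  3 11 10  6 12  9  7  5  1  4 13  8
dp:     1  2  3  3  3  4  4  4  3  1  3  5  5
max dp = 5, so deletions = 13 − 5 = 8.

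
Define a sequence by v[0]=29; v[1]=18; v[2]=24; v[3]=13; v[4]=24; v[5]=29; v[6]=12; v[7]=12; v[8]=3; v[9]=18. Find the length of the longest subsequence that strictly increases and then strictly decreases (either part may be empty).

inc[i] = longest strictly increasing subsequence ending at i; dec[i] = longest strictly decreasing subsequence starting at i:
i:      0  1  2  3  4  5  6  7  8  9
v[i]:  29 18 24 13 24 29 12 12  3 18
inc:    1  1  2  1  2  3  1  1  1  2
dec:    5  4  4  3  3  3  2  2  1  1
Best peak at i=0 (value 29): inc=1, dec=5, length 1+5−1 = 5.

5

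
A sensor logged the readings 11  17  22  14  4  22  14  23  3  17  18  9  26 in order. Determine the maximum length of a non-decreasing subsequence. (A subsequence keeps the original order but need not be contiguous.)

6

Track the smallest tail for each achievable length (allowing ties):
11 → extends → [11]
17 → extends → [11, 17]
22 → extends → [11, 17, 22]
14 → replaces 17 → [11, 14, 22]
4 → replaces 11 → [4, 14, 22]
22 → extends → [4, 14, 22, 22]
14 → replaces 22 → [4, 14, 14, 22]
23 → extends → [4, 14, 14, 22, 23]
3 → replaces 4 → [3, 14, 14, 22, 23]
17 → replaces 22 → [3, 14, 14, 17, 23]
18 → replaces 23 → [3, 14, 14, 17, 18]
9 → replaces 14 → [3, 9, 14, 17, 18]
26 → extends → [3, 9, 14, 17, 18, 26]
Six tails, so the longest non-decreasing subsequence has length 6 (e.g. 11, 17, 22, 22, 23, 26).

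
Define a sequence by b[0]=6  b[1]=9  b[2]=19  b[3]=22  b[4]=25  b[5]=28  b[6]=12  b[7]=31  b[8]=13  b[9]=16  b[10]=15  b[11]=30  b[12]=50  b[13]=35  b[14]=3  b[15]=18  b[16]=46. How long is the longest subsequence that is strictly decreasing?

4

Negate each value so 'decreasing' becomes 'increasing', then run patience tails on the negated sequence:
-6 → extends → [-6]
-9 → replaces -6 → [-9]
-19 → replaces -9 → [-19]
-22 → replaces -19 → [-22]
-25 → replaces -22 → [-25]
-28 → replaces -25 → [-28]
-12 → extends → [-28, -12]
-31 → replaces -28 → [-31, -12]
-13 → replaces -12 → [-31, -13]
-16 → replaces -13 → [-31, -16]
-15 → extends → [-31, -16, -15]
-30 → replaces -16 → [-31, -30, -15]
-50 → replaces -31 → [-50, -30, -15]
-35 → replaces -30 → [-50, -35, -15]
-3 → extends → [-50, -35, -15, -3]
-18 → replaces -15 → [-50, -35, -18, -3]
-46 → replaces -35 → [-50, -46, -18, -3]
Four tails, so the longest strictly decreasing subsequence of the original has length 4.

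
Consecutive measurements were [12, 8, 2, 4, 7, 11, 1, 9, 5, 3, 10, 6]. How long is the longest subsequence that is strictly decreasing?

5

Let dp[i] be the longest strictly decreasing subsequence ending at i:
i:      1  2  3  4  5  6  7  8  9 10 11 12
a[i]:  12  8  2  4  7 11  1  9  5  3 10  6
dp:     1  2  3  3  3  2  4  3  4  5  3  4
Maximum is 5.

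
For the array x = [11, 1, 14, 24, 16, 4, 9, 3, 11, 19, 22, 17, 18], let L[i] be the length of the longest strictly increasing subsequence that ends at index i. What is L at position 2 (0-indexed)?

dp[i] = 1 + max{dp[j] : j<i, x[j]<x[i]} (or 1 if no such j):
i:      0  1  2  3  4  5  6  7  8  9 10 11 12
x[i]:  11  1 14 24 16  4  9  3 11 19 22 17 18
dp:     1  1  2  3  3  2  3  2  4  5  6  5  6
At index 2 the value is 2.

2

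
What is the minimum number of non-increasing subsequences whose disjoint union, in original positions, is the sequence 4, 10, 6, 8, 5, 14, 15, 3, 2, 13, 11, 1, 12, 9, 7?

5

Place each on the leftmost legal pile:
4 → new pile 1 (tops now [4])
10 → new pile 2 (tops now [4, 10])
6 → pile 2 (tops now [4, 6])
8 → new pile 3 (tops now [4, 6, 8])
5 → pile 2 (tops now [4, 5, 8])
14 → new pile 4 (tops now [4, 5, 8, 14])
15 → new pile 5 (tops now [4, 5, 8, 14, 15])
3 → pile 1 (tops now [3, 5, 8, 14, 15])
2 → pile 1 (tops now [2, 5, 8, 14, 15])
13 → pile 4 (tops now [2, 5, 8, 13, 15])
11 → pile 4 (tops now [2, 5, 8, 11, 15])
1 → pile 1 (tops now [1, 5, 8, 11, 15])
12 → pile 5 (tops now [1, 5, 8, 11, 12])
9 → pile 4 (tops now [1, 5, 8, 9, 12])
7 → pile 3 (tops now [1, 5, 7, 9, 12])
Five piles.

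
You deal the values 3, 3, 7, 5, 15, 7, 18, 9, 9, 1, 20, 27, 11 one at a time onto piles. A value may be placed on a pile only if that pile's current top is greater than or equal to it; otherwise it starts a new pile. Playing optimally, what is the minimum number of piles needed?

6

The minimum number of non-increasing subsequences covering a sequence equals the length of its longest strictly increasing subsequence.
LIS length is 6 (e.g. 3, 7, 15, 18, 20, 27), so 6 piles are needed.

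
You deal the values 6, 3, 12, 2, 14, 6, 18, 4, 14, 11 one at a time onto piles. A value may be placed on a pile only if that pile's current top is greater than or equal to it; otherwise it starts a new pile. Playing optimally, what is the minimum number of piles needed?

The minimum number of non-increasing subsequences covering a sequence equals the length of its longest strictly increasing subsequence.
LIS length is 4 (e.g. 6, 12, 14, 18), so 4 piles are needed.

4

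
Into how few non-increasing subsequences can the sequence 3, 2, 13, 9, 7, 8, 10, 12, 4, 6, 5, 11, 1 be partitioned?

5

Place each on the leftmost legal pile:
3 → new pile 1 (tops now [3])
2 → pile 1 (tops now [2])
13 → new pile 2 (tops now [2, 13])
9 → pile 2 (tops now [2, 9])
7 → pile 2 (tops now [2, 7])
8 → new pile 3 (tops now [2, 7, 8])
10 → new pile 4 (tops now [2, 7, 8, 10])
12 → new pile 5 (tops now [2, 7, 8, 10, 12])
4 → pile 2 (tops now [2, 4, 8, 10, 12])
6 → pile 3 (tops now [2, 4, 6, 10, 12])
5 → pile 3 (tops now [2, 4, 5, 10, 12])
11 → pile 5 (tops now [2, 4, 5, 10, 11])
1 → pile 1 (tops now [1, 4, 5, 10, 11])
Five piles.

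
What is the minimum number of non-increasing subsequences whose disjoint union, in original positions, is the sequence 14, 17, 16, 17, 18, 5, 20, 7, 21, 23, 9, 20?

7

The minimum number of non-increasing subsequences covering a sequence equals the length of its longest strictly increasing subsequence.
LIS length is 7 (e.g. 14, 16, 17, 18, 20, 21, 23), so 7 piles are needed.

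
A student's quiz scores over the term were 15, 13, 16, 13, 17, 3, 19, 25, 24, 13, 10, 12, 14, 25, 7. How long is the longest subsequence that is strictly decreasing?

5

Negate each value so 'decreasing' becomes 'increasing', then run patience tails on the negated sequence:
-15 → extends → [-15]
-13 → extends → [-15, -13]
-16 → replaces -15 → [-16, -13]
-13 → already a tail → [-16, -13]
-17 → replaces -16 → [-17, -13]
-3 → extends → [-17, -13, -3]
-19 → replaces -17 → [-19, -13, -3]
-25 → replaces -19 → [-25, -13, -3]
-24 → replaces -13 → [-25, -24, -3]
-13 → replaces -3 → [-25, -24, -13]
-10 → extends → [-25, -24, -13, -10]
-12 → replaces -10 → [-25, -24, -13, -12]
-14 → replaces -13 → [-25, -24, -14, -12]
-25 → already a tail → [-25, -24, -14, -12]
-7 → extends → [-25, -24, -14, -12, -7]
Five tails, so the longest strictly decreasing subsequence of the original has length 5.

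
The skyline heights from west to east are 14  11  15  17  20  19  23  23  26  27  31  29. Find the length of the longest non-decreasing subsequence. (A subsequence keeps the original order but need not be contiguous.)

9

Let dp[i] be the length of the longest such subsequence ending at index i:
i:      1  2  3  4  5  6  7  8  9 10 11 12
a[i]:  14 11 15 17 20 19 23 23 26 27 31 29
dp:     1  1  2  3  4  4  5  6  7  8  9  9
Maximum dp value is 9.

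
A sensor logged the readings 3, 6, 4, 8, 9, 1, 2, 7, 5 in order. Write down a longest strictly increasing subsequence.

Patience tails give the LIS length; then backtrack through the dp parents:
3 → extends → [3]
6 → extends → [3, 6]
4 → replaces 6 → [3, 4]
8 → extends → [3, 4, 8]
9 → extends → [3, 4, 8, 9]
1 → replaces 3 → [1, 4, 8, 9]
2 → replaces 4 → [1, 2, 8, 9]
7 → replaces 8 → [1, 2, 7, 9]
5 → replaces 7 → [1, 2, 5, 9]
Length 4; one witness is 3, 6, 8, 9.

3, 6, 8, 9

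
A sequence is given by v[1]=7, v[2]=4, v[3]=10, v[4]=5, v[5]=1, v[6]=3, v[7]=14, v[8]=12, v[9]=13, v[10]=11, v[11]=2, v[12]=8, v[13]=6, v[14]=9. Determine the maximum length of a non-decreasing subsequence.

4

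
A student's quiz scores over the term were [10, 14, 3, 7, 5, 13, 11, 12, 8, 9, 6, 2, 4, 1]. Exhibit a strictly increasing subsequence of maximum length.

3, 7, 11, 12

Patience tails give the LIS length; then backtrack through the dp parents:
10 → extends → [10]
14 → extends → [10, 14]
3 → replaces 10 → [3, 14]
7 → replaces 14 → [3, 7]
5 → replaces 7 → [3, 5]
13 → extends → [3, 5, 13]
11 → replaces 13 → [3, 5, 11]
12 → extends → [3, 5, 11, 12]
8 → replaces 11 → [3, 5, 8, 12]
9 → replaces 12 → [3, 5, 8, 9]
6 → replaces 8 → [3, 5, 6, 9]
2 → replaces 3 → [2, 5, 6, 9]
4 → replaces 5 → [2, 4, 6, 9]
1 → replaces 2 → [1, 4, 6, 9]
Length 4; one witness is 3, 7, 11, 12.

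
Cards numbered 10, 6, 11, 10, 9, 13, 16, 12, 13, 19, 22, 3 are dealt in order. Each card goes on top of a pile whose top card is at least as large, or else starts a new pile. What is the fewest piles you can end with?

Place each on the leftmost legal pile:
10 → new pile 1 (tops now [10])
6 → pile 1 (tops now [6])
11 → new pile 2 (tops now [6, 11])
10 → pile 2 (tops now [6, 10])
9 → pile 2 (tops now [6, 9])
13 → new pile 3 (tops now [6, 9, 13])
16 → new pile 4 (tops now [6, 9, 13, 16])
12 → pile 3 (tops now [6, 9, 12, 16])
13 → pile 4 (tops now [6, 9, 12, 13])
19 → new pile 5 (tops now [6, 9, 12, 13, 19])
22 → new pile 6 (tops now [6, 9, 12, 13, 19, 22])
3 → pile 1 (tops now [3, 9, 12, 13, 19, 22])
Six piles.

6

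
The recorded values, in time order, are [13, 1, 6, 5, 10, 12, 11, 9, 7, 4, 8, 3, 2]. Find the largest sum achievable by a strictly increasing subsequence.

Let S[i] be the best sum of a strictly increasing subsequence ending at i:
i:      1  2  3  4  5  6  7  8  9 10 11 12 13
a[i]:  13  1  6  5 10 12 11  9  7  4  8  3  2
S:     13  1  7  6 17 29 28 16 14  5 22  4  3
Maximum is 29 (e.g. 1 + 6 + 10 + 12).

29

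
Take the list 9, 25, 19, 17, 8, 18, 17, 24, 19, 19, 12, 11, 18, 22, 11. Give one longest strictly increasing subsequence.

9, 17, 18, 19, 22

Patience tails give the LIS length; then backtrack through the dp parents:
9 → extends → [9]
25 → extends → [9, 25]
19 → replaces 25 → [9, 19]
17 → replaces 19 → [9, 17]
8 → replaces 9 → [8, 17]
18 → extends → [8, 17, 18]
17 → already a tail → [8, 17, 18]
24 → extends → [8, 17, 18, 24]
19 → replaces 24 → [8, 17, 18, 19]
19 → already a tail → [8, 17, 18, 19]
12 → replaces 17 → [8, 12, 18, 19]
11 → replaces 12 → [8, 11, 18, 19]
18 → already a tail → [8, 11, 18, 19]
22 → extends → [8, 11, 18, 19, 22]
11 → already a tail → [8, 11, 18, 19, 22]
Length 5; one witness is 9, 17, 18, 19, 22.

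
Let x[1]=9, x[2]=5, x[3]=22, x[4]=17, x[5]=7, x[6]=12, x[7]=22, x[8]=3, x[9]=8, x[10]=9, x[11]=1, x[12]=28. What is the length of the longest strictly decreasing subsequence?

Negate each value so 'decreasing' becomes 'increasing', then run patience tails on the negated sequence:
-9 → extends → [-9]
-5 → extends → [-9, -5]
-22 → replaces -9 → [-22, -5]
-17 → replaces -5 → [-22, -17]
-7 → extends → [-22, -17, -7]
-12 → replaces -7 → [-22, -17, -12]
-22 → already a tail → [-22, -17, -12]
-3 → extends → [-22, -17, -12, -3]
-8 → replaces -3 → [-22, -17, -12, -8]
-9 → replaces -8 → [-22, -17, -12, -9]
-1 → extends → [-22, -17, -12, -9, -1]
-28 → replaces -22 → [-28, -17, -12, -9, -1]
Five tails, so the longest strictly decreasing subsequence of the original has length 5.

5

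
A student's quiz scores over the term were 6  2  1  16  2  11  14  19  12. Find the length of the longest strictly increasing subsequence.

5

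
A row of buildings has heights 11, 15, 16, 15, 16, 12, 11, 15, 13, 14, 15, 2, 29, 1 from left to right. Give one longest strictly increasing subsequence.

11, 12, 13, 14, 15, 29

Patience tails give the LIS length; then backtrack through the dp parents:
11 → extends → [11]
15 → extends → [11, 15]
16 → extends → [11, 15, 16]
15 → already a tail → [11, 15, 16]
16 → already a tail → [11, 15, 16]
12 → replaces 15 → [11, 12, 16]
11 → already a tail → [11, 12, 16]
15 → replaces 16 → [11, 12, 15]
13 → replaces 15 → [11, 12, 13]
14 → extends → [11, 12, 13, 14]
15 → extends → [11, 12, 13, 14, 15]
2 → replaces 11 → [2, 12, 13, 14, 15]
29 → extends → [2, 12, 13, 14, 15, 29]
1 → replaces 2 → [1, 12, 13, 14, 15, 29]
Length 6; one witness is 11, 12, 13, 14, 15, 29.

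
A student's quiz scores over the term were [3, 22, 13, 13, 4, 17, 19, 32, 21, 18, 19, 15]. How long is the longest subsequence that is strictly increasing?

5

Let dp[i] be the length of the longest such subsequence ending at index i:
i:      1  2  3  4  5  6  7  8  9 10 11 12
a[i]:   3 22 13 13  4 17 19 32 21 18 19 15
dp:     1  2  2  2  2  3  4  5  5  4  5  3
Maximum dp value is 5.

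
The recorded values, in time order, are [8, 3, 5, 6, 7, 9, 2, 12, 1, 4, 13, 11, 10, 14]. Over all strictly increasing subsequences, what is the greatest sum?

69

Let S[i] be the best sum of a strictly increasing subsequence ending at i:
i:      1  2  3  4  5  6  7  8  9 10 11 12 13 14
a[i]:   8  3  5  6  7  9  2 12  1  4 13 11 10 14
S:      8  3  8 14 21 30  2 42  1  7 55 41 40 69
Maximum is 69 (e.g. 3 + 5 + 6 + 7 + 9 + 12 + 13 + 14).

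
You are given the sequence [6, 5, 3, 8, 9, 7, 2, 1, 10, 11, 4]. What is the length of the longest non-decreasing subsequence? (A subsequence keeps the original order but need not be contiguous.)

Let dp[i] be the length of the longest such subsequence ending at index i:
i:      1  2  3  4  5  6  7  8  9 10 11
a[i]:   6  5  3  8  9  7  2  1 10 11  4
dp:     1  1  1  2  3  2  1  1  4  5  2
Maximum dp value is 5.

5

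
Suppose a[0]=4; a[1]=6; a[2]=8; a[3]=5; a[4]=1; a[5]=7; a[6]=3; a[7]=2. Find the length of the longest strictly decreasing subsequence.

Negate each value so 'decreasing' becomes 'increasing', then run patience tails on the negated sequence:
-4 → extends → [-4]
-6 → replaces -4 → [-6]
-8 → replaces -6 → [-8]
-5 → extends → [-8, -5]
-1 → extends → [-8, -5, -1]
-7 → replaces -5 → [-8, -7, -1]
-3 → replaces -1 → [-8, -7, -3]
-2 → extends → [-8, -7, -3, -2]
Four tails, so the longest strictly decreasing subsequence of the original has length 4.

4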